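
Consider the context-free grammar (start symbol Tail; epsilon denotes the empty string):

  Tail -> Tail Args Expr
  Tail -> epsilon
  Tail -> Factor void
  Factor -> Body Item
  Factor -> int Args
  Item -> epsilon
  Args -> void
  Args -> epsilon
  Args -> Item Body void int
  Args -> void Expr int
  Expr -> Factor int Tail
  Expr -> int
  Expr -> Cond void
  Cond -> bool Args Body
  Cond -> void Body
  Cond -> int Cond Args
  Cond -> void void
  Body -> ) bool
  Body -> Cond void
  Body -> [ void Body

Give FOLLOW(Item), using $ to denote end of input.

{ ), [, bool, int, void }

In Factor -> Body Item: Item is at the end, add FOLLOW(Factor) = { int, void }.
In Args -> Item Body void int: add FIRST(Body void int) = { ), [, bool, int, void }.
Union: FOLLOW(Item) = { ), [, bool, int, void }.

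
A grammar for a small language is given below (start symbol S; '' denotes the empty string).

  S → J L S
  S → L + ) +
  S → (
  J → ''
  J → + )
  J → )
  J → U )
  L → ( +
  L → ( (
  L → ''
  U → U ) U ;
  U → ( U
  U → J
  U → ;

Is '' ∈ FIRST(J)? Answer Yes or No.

J has an ''-production, so J ⇒ ''.

Yes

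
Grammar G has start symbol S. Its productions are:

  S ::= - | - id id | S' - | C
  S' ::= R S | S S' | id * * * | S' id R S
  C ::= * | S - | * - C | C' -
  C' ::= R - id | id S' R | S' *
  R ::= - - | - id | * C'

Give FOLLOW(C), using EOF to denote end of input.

{ EOF, *, -, id }

In S ::= C: C is at the end, add FOLLOW(S) = { EOF, *, -, id }.
In C ::= * - C: C is at the end, add FOLLOW(C) = { EOF, *, -, id }.
Union: FOLLOW(C) = { EOF, *, -, id }.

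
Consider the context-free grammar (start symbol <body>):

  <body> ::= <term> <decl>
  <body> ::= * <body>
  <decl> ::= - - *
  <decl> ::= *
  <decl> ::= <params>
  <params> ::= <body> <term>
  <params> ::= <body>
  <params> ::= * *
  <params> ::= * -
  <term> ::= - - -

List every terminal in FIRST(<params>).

{ *, - }

From <params> ::= <body> <term>: add FIRST(<body>) = { *, - }.
From <params> ::= <body>: add FIRST(<body>) = { *, - }.
<params> ::= * * contributes {*}.
<params> ::= * - contributes {*}.
Union: FIRST(<params>) = { *, - }.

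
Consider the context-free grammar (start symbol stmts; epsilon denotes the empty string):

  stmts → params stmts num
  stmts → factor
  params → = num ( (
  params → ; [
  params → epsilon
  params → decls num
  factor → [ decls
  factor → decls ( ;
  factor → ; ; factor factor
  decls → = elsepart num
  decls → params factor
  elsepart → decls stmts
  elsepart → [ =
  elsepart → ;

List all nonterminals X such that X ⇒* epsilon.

{ params }

Directly nullable (have an epsilon-production): params.
No other nonterminal has a production whose RHS symbols are all nullable.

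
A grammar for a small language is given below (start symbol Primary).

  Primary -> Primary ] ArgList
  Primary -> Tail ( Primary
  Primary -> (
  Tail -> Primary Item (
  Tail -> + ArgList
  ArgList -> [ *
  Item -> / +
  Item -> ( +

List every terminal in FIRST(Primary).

From Primary -> Primary ] ArgList: add FIRST(Primary) = { (, + }.
From Primary -> Tail ( Primary: add FIRST(Tail) = { (, + }.
Primary -> ( contributes {(}.
Union: FIRST(Primary) = { (, + }.

{ (, + }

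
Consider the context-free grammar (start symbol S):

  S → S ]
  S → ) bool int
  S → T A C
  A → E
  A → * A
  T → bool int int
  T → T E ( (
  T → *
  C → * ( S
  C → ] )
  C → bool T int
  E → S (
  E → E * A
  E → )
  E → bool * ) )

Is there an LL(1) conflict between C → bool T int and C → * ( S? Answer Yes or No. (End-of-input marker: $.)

FIRST(bool T int) = { bool } and FIRST(* ( S) = { * }.
The FIRST sets are disjoint and neither alternative is nullable — no conflict.

No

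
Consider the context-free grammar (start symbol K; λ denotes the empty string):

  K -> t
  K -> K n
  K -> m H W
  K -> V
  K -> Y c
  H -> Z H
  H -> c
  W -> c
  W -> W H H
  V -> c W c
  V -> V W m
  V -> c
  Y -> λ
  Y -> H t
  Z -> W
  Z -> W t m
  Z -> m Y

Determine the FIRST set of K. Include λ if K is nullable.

{ c, m, t }

K -> t contributes {t}.
From K -> K n: add FIRST(K) = { c, m, t }.
K -> m H W contributes {m}.
From K -> V: add FIRST(V) = { c }.
From K -> Y c: Y nullable, take FIRST(Y) ∪ {c} = { c, m }.
Union: FIRST(K) = { c, m, t }.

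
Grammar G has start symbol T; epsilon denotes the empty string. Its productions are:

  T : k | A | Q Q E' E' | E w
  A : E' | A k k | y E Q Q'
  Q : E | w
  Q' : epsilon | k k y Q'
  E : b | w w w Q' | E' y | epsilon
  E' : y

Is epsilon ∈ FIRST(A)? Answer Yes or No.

No

Nullable nonterminals: E, Q, Q'.
No production of A has an RHS whose symbols are all nullable, so A is not nullable.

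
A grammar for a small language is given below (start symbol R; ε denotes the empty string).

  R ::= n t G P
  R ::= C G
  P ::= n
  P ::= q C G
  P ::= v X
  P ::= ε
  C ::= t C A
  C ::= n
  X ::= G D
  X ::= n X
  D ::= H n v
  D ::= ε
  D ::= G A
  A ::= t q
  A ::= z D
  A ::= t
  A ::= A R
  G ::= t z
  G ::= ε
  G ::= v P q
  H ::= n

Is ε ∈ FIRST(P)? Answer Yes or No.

P has an ε-production, so P ⇒ ε.

Yes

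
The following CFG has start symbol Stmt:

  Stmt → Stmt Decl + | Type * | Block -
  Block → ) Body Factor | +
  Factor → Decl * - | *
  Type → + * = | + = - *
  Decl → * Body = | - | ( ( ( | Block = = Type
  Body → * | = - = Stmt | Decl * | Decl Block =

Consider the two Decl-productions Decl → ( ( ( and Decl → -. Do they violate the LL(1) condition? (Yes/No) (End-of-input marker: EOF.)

FIRST(( ( () = { ( } and FIRST(-) = { - }.
The FIRST sets are disjoint and neither alternative is nullable — no conflict.

No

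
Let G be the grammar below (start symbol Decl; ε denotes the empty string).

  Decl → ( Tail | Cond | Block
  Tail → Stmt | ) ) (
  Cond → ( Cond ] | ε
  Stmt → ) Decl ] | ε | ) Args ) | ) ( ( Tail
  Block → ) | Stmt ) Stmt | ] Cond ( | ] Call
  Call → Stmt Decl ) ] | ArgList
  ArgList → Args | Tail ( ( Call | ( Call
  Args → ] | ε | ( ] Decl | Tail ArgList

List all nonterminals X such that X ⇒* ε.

Directly nullable (have an ε-production): Cond, Stmt, Args.
Tail → Stmt with every symbol nullable, so Tail is nullable.
Decl → Cond with every symbol nullable, so Decl is nullable.
Call → ArgList with every symbol nullable, so Call is nullable.
ArgList → Args with every symbol nullable, so ArgList is nullable.
No other nonterminal has a production whose RHS symbols are all nullable.

{ ArgList, Args, Call, Cond, Decl, Stmt, Tail }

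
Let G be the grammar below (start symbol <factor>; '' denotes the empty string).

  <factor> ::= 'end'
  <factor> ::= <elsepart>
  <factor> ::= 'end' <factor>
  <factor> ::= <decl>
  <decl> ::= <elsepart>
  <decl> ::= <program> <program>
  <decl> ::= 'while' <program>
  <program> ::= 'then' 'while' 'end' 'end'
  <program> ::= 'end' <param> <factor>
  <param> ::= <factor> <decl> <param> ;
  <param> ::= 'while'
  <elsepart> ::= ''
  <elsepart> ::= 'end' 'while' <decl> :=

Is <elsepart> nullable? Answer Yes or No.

<elsepart> has an ''-production, so <elsepart> ⇒ ''.

Yes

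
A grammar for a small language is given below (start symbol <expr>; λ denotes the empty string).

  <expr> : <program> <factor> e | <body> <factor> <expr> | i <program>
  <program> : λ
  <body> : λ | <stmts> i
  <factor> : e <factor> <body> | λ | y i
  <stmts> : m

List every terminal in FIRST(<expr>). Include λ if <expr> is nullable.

{ e, i, m, y }

From <expr> : <program> <factor> e: <program>, <factor> nullable, take FIRST(<program>) ∪ FIRST(<factor>) ∪ {e} = { e, y }.
From <expr> : <body> <factor> <expr>: <body>, <factor> nullable, take FIRST(<body>) ∪ FIRST(<factor>) ∪ FIRST(<expr>) = { e, i, m, y }.
<expr> : i <program> contributes {i}.
Union: FIRST(<expr>) = { e, i, m, y }.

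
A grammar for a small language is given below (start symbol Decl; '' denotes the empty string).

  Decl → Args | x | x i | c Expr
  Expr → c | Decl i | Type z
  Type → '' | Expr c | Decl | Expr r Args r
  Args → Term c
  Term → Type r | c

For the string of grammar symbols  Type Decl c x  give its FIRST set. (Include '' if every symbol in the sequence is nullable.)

{ c, r, x, z }

Add FIRST(Type)\{''} = { c, r, x, z }; Type is nullable, continue.
Add FIRST(Decl) = { c, r, x, z }; Decl is not nullable, stop.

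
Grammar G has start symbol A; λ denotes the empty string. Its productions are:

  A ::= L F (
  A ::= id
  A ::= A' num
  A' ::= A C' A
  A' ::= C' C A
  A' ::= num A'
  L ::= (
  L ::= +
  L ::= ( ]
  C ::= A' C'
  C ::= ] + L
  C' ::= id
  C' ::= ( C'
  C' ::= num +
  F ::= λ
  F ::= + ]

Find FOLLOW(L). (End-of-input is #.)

In A ::= L F (: add FIRST(F () = { (, + }.
In C ::= ] + L: L is at the end, add FOLLOW(C) = { (, +, id, num }.
Union: FOLLOW(L) = { (, +, id, num }.

{ (, +, id, num }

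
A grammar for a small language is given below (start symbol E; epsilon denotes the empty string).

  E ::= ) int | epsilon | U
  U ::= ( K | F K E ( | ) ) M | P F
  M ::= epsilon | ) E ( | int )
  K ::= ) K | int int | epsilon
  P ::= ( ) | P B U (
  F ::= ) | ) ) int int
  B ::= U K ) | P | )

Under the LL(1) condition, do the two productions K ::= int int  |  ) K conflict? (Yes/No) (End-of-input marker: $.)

No

FIRST(int int) = { int } and FIRST() K) = { ) }.
The FIRST sets are disjoint and neither alternative is nullable — no conflict.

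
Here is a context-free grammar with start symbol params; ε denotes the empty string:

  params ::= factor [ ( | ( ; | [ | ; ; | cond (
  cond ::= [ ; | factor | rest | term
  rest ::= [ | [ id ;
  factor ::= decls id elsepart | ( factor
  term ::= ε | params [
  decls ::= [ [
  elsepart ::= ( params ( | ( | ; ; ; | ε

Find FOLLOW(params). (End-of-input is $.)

{ $, (, [ }

params is the start symbol, so $ ∈ FOLLOW(params).
In term ::= params [: add FIRST([) = { [ }.
In elsepart ::= ( params (: add FIRST(() = { ( }.
Union: FOLLOW(params) = { $, (, [ }.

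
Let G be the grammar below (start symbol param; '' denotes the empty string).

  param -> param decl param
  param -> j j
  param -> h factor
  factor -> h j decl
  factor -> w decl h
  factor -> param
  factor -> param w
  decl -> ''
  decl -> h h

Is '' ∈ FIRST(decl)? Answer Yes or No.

Yes

decl has an ''-production, so decl ⇒ ''.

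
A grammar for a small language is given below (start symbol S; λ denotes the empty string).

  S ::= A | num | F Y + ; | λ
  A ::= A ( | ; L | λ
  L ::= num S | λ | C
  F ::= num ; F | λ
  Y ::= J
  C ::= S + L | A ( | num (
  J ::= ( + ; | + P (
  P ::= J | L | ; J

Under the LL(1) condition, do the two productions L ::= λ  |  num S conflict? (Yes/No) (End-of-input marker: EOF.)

FIRST(λ) = { λ } and FIRST(num S) = { num }.
The first is nullable but FOLLOW(L) = { EOF, (, + } is disjoint from FIRST of the second.

No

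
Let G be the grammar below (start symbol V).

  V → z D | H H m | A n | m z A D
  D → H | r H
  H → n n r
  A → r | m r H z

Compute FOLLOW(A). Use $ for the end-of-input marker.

{ n, r }

In V → A n: add FIRST(n) = { n }.
In V → m z A D: add FIRST(D) = { n, r }.
Union: FOLLOW(A) = { n, r }.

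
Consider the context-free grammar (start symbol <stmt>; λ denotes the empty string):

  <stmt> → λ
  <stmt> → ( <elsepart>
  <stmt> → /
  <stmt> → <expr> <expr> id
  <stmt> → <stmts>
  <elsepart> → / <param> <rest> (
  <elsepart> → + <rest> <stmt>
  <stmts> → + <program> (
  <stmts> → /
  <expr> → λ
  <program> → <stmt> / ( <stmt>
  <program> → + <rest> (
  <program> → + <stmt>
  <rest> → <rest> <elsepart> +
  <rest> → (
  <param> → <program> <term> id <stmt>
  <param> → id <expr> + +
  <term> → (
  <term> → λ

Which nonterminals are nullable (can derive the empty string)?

Directly nullable (have an λ-production): <stmt>, <expr>, <term>.
No other nonterminal has a production whose RHS symbols are all nullable.

{ <expr>, <stmt>, <term> }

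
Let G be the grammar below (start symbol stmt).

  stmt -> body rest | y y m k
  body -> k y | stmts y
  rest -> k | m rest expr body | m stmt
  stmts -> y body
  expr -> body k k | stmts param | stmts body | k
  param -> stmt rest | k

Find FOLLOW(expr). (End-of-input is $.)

{ k, y }

In rest -> m rest expr body: add FIRST(body) = { k, y }.
Union: FOLLOW(expr) = { k, y }.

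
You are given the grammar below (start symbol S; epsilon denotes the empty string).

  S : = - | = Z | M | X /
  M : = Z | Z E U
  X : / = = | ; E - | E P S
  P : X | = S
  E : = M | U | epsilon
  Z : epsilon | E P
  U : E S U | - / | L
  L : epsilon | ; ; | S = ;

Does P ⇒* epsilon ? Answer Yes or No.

Nullable nonterminals: E, L, M, S, U, Z.
No production of P has an RHS whose symbols are all nullable, so P is not nullable.

No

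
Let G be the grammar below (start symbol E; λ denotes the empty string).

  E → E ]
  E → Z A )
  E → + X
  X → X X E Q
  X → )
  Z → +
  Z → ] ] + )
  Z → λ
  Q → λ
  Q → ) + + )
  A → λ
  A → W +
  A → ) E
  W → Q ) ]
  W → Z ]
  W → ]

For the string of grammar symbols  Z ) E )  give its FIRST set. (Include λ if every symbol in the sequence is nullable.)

{ ), +, ] }

Add FIRST(Z)\{λ} = { +, ] }; Z is nullable, continue.
) is a terminal; add {)} and stop.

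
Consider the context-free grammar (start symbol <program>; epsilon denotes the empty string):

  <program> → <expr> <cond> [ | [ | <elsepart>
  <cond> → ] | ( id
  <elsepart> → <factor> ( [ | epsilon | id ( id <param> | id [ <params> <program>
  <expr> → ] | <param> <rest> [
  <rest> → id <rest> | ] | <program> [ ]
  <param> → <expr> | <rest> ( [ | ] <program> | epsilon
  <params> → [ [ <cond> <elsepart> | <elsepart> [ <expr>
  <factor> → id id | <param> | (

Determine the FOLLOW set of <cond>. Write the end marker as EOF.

{ EOF, (, [, ], id }

In <program> → <expr> <cond> [: add FIRST([) = { [ }.
In <params> → [ [ <cond> <elsepart>: add FIRST(<elsepart>)\{epsilon} = { (, [, ], id }.
  Since <elsepart> is nullable, also add FOLLOW(<params>) = { EOF, (, [, ], id }.
Union: FOLLOW(<cond>) = { EOF, (, [, ], id }.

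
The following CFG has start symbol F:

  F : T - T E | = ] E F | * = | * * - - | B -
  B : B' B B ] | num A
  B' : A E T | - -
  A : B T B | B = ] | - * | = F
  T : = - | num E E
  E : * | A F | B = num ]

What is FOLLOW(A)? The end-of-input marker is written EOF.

{ *, -, =, ], num }

In B : num A: A is at the end, add FOLLOW(B) = { *, -, =, ], num }.
In B' : A E T: add FIRST(E T) = { *, -, =, num }.
In E : A F: add FIRST(F) = { *, -, =, num }.
Union: FOLLOW(A) = { *, -, =, ], num }.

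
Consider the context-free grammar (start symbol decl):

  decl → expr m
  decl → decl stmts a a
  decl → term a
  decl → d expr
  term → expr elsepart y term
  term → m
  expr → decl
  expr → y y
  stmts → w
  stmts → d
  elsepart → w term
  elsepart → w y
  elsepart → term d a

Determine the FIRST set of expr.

From expr → decl: add FIRST(decl) = { d, m, y }.
expr → y y contributes {y}.
Union: FIRST(expr) = { d, m, y }.

{ d, m, y }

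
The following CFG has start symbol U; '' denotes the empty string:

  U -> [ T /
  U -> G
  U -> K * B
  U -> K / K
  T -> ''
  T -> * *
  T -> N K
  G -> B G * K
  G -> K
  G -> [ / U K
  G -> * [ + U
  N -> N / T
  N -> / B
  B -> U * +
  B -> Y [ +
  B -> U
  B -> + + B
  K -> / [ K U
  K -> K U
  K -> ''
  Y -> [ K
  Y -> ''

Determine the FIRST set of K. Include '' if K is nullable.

{ *, +, /, [, '' }

K -> / [ K U contributes {/}.
From K -> K U: K, U nullable, take FIRST(K) ∪ FIRST(U) = { *, +, /, [ }; also '' since the whole RHS is nullable.
K -> '' contributes ''.
Union: FIRST(K) = { *, +, /, [, '' }.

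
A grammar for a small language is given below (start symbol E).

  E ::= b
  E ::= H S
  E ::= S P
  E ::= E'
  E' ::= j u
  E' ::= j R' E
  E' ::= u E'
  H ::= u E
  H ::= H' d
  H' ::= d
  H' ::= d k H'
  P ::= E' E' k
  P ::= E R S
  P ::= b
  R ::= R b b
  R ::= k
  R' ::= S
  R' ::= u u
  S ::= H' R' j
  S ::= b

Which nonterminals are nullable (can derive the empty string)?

No nonterminal has an empty production or an RHS whose symbols are all nullable.

{ } (none)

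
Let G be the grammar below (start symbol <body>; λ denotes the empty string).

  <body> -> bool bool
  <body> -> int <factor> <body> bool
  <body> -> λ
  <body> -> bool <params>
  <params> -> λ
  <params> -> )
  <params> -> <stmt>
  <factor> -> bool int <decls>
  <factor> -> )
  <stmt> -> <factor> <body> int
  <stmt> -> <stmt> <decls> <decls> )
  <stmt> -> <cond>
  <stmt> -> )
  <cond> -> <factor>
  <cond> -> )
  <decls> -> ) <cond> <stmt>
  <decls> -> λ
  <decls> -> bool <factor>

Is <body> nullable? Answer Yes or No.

Yes

<body> has an λ-production, so <body> ⇒ λ.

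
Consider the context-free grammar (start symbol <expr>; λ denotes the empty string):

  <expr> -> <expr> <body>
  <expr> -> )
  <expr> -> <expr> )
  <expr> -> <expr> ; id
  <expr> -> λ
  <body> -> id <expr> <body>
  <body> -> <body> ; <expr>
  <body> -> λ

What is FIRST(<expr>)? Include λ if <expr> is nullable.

From <expr> -> <expr> <body>: <expr>, <body> nullable, take FIRST(<expr>) ∪ FIRST(<body>) = { ), ;, id }; also λ since the whole RHS is nullable.
<expr> -> ) contributes {)}.
From <expr> -> <expr> ): <expr> nullable, take FIRST(<expr>) ∪ {)} = { ), ;, id }.
From <expr> -> <expr> ; id: <expr> nullable, take FIRST(<expr>) ∪ {;} = { ), ;, id }.
<expr> -> λ contributes λ.
Union: FIRST(<expr>) = { ), ;, id, λ }.

{ ), ;, id, λ }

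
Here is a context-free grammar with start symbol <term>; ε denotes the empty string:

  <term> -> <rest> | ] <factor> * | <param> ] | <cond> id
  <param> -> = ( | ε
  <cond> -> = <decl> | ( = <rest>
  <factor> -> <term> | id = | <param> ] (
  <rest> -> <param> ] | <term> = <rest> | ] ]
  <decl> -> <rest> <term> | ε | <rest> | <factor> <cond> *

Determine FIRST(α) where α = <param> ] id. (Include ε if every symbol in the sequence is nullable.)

{ =, ] }

Add FIRST(<param>)\{ε} = { = }; <param> is nullable, continue.
] is a terminal; add {]} and stop.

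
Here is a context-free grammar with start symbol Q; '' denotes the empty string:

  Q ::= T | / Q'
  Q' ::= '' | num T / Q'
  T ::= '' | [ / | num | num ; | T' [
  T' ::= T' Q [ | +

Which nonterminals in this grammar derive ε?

{ Q, Q', T }

Directly nullable (have an ''-production): Q', T.
Q ::= T with every symbol nullable, so Q is nullable.
No other nonterminal has a production whose RHS symbols are all nullable.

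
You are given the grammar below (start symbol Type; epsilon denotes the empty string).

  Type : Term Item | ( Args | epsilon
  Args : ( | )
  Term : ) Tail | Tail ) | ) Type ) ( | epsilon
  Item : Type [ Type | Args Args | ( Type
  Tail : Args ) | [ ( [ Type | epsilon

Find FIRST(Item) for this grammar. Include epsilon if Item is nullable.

{ (, ), [ }

From Item : Type [ Type: Type nullable, take FIRST(Type) ∪ {[} = { (, ), [ }.
From Item : Args Args: add FIRST(Args) = { (, ) }.
Item : ( Type contributes {(}.
Union: FIRST(Item) = { (, ), [ }.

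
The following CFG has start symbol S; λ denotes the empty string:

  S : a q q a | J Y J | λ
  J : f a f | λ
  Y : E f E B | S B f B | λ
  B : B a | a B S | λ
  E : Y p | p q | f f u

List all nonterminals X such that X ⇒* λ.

Directly nullable (have an λ-production): S, J, Y, B.
No other nonterminal has a production whose RHS symbols are all nullable.

{ B, J, S, Y }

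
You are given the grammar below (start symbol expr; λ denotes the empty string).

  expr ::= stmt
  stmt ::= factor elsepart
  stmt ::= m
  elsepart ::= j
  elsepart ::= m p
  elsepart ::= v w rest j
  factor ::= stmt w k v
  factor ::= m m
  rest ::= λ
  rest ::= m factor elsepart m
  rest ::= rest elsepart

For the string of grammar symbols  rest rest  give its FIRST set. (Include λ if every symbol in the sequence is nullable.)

{ j, m, v, λ }

Add FIRST(rest)\{λ} = { j, m, v }; rest is nullable, continue.
Add FIRST(rest)\{λ} = { j, m, v }; rest is nullable, continue.
Every symbol is nullable, so include λ.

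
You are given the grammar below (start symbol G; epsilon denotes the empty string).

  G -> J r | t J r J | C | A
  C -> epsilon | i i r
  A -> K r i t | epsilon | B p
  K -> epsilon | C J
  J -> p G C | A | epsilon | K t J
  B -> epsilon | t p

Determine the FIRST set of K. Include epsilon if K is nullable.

{ i, p, r, t, epsilon }

K -> epsilon contributes epsilon.
From K -> C J: C, J nullable, take FIRST(C) ∪ FIRST(J) = { i, p, r, t }; also epsilon since the whole RHS is nullable.
Union: FIRST(K) = { i, p, r, t, epsilon }.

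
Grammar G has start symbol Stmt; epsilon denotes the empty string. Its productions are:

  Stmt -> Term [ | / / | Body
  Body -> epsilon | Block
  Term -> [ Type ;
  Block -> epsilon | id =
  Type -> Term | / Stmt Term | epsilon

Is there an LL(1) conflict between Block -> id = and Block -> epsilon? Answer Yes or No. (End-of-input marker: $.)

FIRST(id =) = { id } and FIRST(epsilon) = { epsilon }.
The second is nullable but FOLLOW(Block) = { $, [ } is disjoint from FIRST of the first.

No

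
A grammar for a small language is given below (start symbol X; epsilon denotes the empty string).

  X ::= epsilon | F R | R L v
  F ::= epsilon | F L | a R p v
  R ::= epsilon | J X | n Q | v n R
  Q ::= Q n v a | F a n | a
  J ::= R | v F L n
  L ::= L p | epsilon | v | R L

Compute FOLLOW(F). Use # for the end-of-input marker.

In X ::= F R: add FIRST(R)\{epsilon} = { a, n, p, v }.
  Since R is nullable, also add FOLLOW(X) = { #, a, n, p, v }.
In F ::= F L: add FIRST(L)\{epsilon} = { a, n, p, v }.
  Since L is nullable, also add FOLLOW(F) = { #, a, n, p, v }.
In Q ::= F a n: add FIRST(a n) = { a }.
In J ::= v F L n: add FIRST(L n) = { a, n, p, v }.
Union: FOLLOW(F) = { #, a, n, p, v }.

{ #, a, n, p, v }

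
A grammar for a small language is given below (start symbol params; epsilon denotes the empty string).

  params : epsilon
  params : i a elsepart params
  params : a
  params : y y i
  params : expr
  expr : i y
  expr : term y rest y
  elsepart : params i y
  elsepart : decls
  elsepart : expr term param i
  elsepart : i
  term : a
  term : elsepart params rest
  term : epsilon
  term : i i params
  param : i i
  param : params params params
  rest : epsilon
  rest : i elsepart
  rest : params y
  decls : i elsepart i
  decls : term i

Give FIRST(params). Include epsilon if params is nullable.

{ a, i, y, epsilon }

params : epsilon contributes epsilon.
params : i a elsepart params contributes {i}.
params : a contributes {a}.
params : y y i contributes {y}.
From params : expr: add FIRST(expr) = { a, i, y }.
Union: FIRST(params) = { a, i, y, epsilon }.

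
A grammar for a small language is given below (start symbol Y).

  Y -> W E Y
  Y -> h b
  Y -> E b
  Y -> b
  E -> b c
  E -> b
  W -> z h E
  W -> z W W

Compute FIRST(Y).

From Y -> W E Y: add FIRST(W) = { z }.
Y -> h b contributes {h}.
From Y -> E b: add FIRST(E) = { b }.
Y -> b contributes {b}.
Union: FIRST(Y) = { b, h, z }.

{ b, h, z }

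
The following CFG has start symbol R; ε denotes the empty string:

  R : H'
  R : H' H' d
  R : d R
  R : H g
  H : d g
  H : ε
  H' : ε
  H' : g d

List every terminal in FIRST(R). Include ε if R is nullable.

From R : H': add FIRST(H') = { g, ε } (including ε since H' is nullable).
From R : H' H' d: H', H' nullable, take FIRST(H') ∪ FIRST(H') ∪ {d} = { d, g }.
R : d R contributes {d}.
From R : H g: H nullable, take FIRST(H) ∪ {g} = { d, g }.
Union: FIRST(R) = { d, g, ε }.

{ d, g, ε }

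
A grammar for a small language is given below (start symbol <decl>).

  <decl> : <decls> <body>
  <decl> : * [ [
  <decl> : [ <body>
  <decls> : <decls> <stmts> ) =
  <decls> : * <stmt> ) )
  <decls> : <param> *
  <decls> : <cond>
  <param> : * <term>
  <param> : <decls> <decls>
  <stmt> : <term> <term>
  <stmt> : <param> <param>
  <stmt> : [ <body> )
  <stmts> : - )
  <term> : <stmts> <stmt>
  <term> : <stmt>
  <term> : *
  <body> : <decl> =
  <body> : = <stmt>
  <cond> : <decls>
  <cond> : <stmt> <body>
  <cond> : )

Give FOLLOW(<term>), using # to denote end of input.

{ #, ), *, -, =, [ }

In <param> : * <term>: <term> is at the end, add FOLLOW(<param>) = { #, ), *, -, =, [ }.
In <stmt> : <term> <term>: add FIRST(<term>) = { ), *, -, [ }.
In <stmt> : <term> <term>: <term> is at the end, add FOLLOW(<stmt>) = { #, ), *, -, =, [ }.
Union: FOLLOW(<term>) = { #, ), *, -, =, [ }.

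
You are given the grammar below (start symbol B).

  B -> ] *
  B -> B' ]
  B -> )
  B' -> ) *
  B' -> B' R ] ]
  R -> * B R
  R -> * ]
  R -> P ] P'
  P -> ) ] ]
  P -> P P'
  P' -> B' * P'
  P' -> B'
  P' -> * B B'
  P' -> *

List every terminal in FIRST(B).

B -> ] * contributes {]}.
From B -> B' ]: add FIRST(B') = { ) }.
B -> ) contributes {)}.
Union: FIRST(B) = { ), ] }.

{ ), ] }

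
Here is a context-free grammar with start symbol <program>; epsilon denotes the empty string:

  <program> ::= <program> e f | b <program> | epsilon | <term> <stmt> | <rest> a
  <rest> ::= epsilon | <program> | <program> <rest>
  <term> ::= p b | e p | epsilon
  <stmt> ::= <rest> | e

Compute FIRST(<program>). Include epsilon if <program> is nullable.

{ a, b, e, p, epsilon }

From <program> ::= <program> e f: <program> nullable, take FIRST(<program>) ∪ {e} = { a, b, e, p }.
<program> ::= b <program> contributes {b}.
<program> ::= epsilon contributes epsilon.
From <program> ::= <term> <stmt>: <term>, <stmt> nullable, take FIRST(<term>) ∪ FIRST(<stmt>) = { a, b, e, p }; also epsilon since the whole RHS is nullable.
From <program> ::= <rest> a: <rest> nullable, take FIRST(<rest>) ∪ {a} = { a, b, e, p }.
Union: FIRST(<program>) = { a, b, e, p, epsilon }.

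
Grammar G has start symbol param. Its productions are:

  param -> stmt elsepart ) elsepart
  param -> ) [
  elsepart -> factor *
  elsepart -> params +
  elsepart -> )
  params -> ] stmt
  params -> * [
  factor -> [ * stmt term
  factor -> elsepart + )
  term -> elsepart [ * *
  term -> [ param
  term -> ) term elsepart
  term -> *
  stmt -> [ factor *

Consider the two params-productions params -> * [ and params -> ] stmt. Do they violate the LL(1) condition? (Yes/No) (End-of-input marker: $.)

No

FIRST(* [) = { * } and FIRST(] stmt) = { ] }.
The FIRST sets are disjoint and neither alternative is nullable — no conflict.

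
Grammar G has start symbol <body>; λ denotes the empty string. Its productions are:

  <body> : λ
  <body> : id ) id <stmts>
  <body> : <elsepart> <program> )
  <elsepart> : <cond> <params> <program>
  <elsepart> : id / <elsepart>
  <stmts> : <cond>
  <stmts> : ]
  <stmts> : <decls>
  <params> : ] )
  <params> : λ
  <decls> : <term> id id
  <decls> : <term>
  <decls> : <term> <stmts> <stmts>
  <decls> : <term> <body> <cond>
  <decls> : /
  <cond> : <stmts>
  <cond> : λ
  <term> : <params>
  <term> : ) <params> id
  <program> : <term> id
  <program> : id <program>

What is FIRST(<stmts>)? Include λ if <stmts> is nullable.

From <stmts> : <cond>: add FIRST(<cond>) = { ), /, ], id, λ } (including λ since <cond> is nullable).
<stmts> : ] contributes {]}.
From <stmts> : <decls>: add FIRST(<decls>) = { ), /, ], id, λ } (including λ since <decls> is nullable).
Union: FIRST(<stmts>) = { ), /, ], id, λ }.

{ ), /, ], id, λ }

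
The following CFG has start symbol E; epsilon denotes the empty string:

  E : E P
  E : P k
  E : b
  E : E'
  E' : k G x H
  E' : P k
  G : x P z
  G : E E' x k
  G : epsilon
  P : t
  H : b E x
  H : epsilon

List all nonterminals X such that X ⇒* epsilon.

{ G, H }

Directly nullable (have an epsilon-production): G, H.
No other nonterminal has a production whose RHS symbols are all nullable.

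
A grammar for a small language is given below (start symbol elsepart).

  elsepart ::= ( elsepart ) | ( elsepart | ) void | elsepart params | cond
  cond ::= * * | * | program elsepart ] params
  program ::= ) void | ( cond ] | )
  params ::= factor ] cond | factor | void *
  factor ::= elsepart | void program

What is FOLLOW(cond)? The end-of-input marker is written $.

{ $, (, ), *, ], void }

In elsepart ::= cond: cond is at the end, add FOLLOW(elsepart) = { $, (, ), *, ], void }.
In program ::= ( cond ]: add FIRST(]) = { ] }.
In params ::= factor ] cond: cond is at the end, add FOLLOW(params) = { $, (, ), *, ], void }.
Union: FOLLOW(cond) = { $, (, ), *, ], void }.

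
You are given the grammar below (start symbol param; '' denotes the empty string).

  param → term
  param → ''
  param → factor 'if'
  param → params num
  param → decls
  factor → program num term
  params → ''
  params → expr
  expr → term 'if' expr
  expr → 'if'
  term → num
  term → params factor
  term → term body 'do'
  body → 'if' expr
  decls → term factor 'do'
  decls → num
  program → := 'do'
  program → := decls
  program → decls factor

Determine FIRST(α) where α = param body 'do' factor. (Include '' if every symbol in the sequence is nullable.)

Add FIRST(param)\{''} = { 'if', :=, num }; param is nullable, continue.
Add FIRST(body) = { 'if' }; body is not nullable, stop.

{ 'if', :=, num }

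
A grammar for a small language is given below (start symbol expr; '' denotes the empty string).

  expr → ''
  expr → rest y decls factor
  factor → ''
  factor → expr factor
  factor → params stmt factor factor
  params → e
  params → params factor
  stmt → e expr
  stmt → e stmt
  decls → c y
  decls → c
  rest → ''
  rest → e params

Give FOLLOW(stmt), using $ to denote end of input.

In factor → params stmt factor factor: add FIRST(factor factor)\{''} = { e, y }.
  Since factor factor is nullable, also add FOLLOW(factor) = { $, e, y }.
In stmt → e stmt: stmt is at the end, add FOLLOW(stmt) = { $, e, y }.
Union: FOLLOW(stmt) = { $, e, y }.

{ $, e, y }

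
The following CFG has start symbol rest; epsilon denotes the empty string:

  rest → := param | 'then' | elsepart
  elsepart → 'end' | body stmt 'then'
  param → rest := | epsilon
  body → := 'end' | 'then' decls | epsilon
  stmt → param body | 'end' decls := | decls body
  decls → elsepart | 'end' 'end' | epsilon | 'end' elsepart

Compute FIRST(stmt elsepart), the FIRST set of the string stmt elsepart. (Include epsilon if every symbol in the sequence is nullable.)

Add FIRST(stmt)\{epsilon} = { 'end', 'then', := }; stmt is nullable, continue.
Add FIRST(elsepart) = { 'end', 'then', := }; elsepart is not nullable, stop.

{ 'end', 'then', := }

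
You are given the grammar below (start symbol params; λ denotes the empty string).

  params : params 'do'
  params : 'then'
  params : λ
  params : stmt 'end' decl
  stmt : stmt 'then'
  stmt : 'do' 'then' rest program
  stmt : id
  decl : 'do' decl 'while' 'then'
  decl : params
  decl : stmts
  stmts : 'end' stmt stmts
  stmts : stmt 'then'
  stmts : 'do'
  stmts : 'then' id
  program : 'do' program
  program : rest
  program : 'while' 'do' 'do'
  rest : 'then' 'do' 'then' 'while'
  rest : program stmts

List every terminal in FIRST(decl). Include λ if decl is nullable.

decl : 'do' decl 'while' 'then' contributes {'do'}.
From decl : params: add FIRST(params) = { 'do', 'then', id, λ } (including λ since params is nullable).
From decl : stmts: add FIRST(stmts) = { 'do', 'end', 'then', id }.
Union: FIRST(decl) = { 'do', 'end', 'then', id, λ }.

{ 'do', 'end', 'then', id, λ }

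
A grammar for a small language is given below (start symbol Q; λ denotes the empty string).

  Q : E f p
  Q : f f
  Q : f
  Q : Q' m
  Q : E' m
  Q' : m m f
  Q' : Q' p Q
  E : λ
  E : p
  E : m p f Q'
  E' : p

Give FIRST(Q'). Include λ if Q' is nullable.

Q' : m m f contributes {m}.
From Q' : Q' p Q: add FIRST(Q') = { m }.
Union: FIRST(Q') = { m }.

{ m }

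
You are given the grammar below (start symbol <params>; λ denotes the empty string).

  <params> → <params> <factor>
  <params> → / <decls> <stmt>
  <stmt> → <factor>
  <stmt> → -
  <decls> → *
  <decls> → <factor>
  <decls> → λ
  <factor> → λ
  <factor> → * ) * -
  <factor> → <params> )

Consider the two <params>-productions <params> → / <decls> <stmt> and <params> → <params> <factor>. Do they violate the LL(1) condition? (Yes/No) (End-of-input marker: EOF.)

Yes

FIRST(/ <decls> <stmt>) = { / } and FIRST(<params> <factor>) = { / }.
Both contain /, so the two alternatives are not disjoint — LL(1) conflict.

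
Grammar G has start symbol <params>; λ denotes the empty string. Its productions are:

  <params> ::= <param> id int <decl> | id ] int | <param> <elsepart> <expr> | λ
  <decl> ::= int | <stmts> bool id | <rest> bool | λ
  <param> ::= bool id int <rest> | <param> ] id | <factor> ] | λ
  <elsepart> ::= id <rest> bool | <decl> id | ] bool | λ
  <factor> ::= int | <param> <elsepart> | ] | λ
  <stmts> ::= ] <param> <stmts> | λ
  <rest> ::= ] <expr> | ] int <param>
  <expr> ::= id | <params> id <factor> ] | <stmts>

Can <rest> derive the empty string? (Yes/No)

Nullable nonterminals: <decl>, <elsepart>, <expr>, <factor>, <param>, <params>, <stmts>.
No production of <rest> has an RHS whose symbols are all nullable, so <rest> is not nullable.

No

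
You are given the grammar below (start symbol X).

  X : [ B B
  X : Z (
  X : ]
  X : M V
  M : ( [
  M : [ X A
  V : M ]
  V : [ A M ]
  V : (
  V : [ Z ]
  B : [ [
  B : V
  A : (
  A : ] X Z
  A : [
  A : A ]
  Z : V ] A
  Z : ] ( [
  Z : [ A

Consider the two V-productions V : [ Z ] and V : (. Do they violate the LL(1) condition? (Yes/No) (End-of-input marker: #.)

No

FIRST([ Z ]) = { [ } and FIRST(() = { ( }.
The FIRST sets are disjoint and neither alternative is nullable — no conflict.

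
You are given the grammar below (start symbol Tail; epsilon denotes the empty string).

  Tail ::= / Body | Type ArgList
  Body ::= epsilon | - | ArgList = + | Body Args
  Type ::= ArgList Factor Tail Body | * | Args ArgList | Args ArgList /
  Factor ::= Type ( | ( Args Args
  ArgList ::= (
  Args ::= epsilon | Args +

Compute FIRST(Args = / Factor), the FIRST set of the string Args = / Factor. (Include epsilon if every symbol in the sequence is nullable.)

{ +, = }

Add FIRST(Args)\{epsilon} = { + }; Args is nullable, continue.
= is a terminal; add {=} and stop.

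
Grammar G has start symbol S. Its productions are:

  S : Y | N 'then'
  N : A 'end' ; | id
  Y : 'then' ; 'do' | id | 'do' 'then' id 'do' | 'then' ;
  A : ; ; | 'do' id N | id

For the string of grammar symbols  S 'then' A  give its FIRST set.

Add FIRST(S) = { 'do', 'then', ;, id }; S is not nullable, stop.

{ 'do', 'then', ;, id }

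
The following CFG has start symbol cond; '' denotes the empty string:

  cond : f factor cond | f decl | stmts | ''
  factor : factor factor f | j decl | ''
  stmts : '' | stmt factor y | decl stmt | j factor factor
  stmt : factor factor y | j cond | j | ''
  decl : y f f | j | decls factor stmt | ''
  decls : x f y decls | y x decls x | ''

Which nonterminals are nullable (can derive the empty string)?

{ cond, decl, decls, factor, stmt, stmts }

Directly nullable (have an ''-production): cond, factor, stmts, stmt, decl, decls.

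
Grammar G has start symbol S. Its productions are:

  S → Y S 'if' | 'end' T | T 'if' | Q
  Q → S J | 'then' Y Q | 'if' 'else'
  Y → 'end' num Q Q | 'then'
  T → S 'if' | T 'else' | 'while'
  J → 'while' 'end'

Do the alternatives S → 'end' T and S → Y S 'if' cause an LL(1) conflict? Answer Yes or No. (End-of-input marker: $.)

FIRST('end' T) = { 'end' } and FIRST(Y S 'if') = { 'end', 'then' }.
Both contain 'end', so the two alternatives are not disjoint — LL(1) conflict.

Yes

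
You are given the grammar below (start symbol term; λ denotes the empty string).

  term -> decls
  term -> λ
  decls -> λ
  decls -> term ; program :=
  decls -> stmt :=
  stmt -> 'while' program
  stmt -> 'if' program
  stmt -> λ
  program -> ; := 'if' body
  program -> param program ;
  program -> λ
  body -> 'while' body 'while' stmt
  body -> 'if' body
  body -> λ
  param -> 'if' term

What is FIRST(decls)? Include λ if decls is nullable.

{ 'if', 'while', :=, ;, λ }

decls -> λ contributes λ.
From decls -> term ; program :=: term nullable, take FIRST(term) ∪ {;} = { 'if', 'while', :=, ; }.
From decls -> stmt :=: stmt nullable, take FIRST(stmt) ∪ {:=} = { 'if', 'while', := }.
Union: FIRST(decls) = { 'if', 'while', :=, ;, λ }.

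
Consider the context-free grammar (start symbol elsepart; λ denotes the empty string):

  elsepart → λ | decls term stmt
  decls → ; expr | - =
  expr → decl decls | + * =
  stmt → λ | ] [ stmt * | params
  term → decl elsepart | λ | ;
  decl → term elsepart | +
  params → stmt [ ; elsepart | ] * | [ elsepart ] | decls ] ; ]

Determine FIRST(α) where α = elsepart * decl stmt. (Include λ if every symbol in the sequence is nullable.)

Add FIRST(elsepart)\{λ} = { -, ; }; elsepart is nullable, continue.
* is a terminal; add {*} and stop.

{ *, -, ; }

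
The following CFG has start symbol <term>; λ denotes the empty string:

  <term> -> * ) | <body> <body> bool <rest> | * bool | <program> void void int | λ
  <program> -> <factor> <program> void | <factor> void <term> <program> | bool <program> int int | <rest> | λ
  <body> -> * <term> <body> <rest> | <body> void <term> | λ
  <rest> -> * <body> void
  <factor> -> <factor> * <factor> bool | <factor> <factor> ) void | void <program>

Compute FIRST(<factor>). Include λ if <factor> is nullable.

From <factor> -> <factor> * <factor> bool: add FIRST(<factor>) = { void }.
From <factor> -> <factor> <factor> ) void: add FIRST(<factor>) = { void }.
<factor> -> void <program> contributes {void}.
Union: FIRST(<factor>) = { void }.

{ void }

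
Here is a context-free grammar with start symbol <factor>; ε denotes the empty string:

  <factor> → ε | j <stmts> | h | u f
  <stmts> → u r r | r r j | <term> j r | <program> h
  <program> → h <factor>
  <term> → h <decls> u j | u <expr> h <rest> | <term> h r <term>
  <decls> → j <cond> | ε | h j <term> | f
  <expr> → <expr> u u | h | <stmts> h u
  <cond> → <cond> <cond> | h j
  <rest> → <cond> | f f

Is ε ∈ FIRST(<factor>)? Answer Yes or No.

<factor> has an ε-production, so <factor> ⇒ ε.

Yes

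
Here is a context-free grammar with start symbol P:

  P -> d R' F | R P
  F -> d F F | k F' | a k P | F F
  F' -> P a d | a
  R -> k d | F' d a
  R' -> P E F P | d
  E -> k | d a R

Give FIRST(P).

{ a, d, k }

P -> d R' F contributes {d}.
From P -> R P: add FIRST(R) = { a, d, k }.
Union: FIRST(P) = { a, d, k }.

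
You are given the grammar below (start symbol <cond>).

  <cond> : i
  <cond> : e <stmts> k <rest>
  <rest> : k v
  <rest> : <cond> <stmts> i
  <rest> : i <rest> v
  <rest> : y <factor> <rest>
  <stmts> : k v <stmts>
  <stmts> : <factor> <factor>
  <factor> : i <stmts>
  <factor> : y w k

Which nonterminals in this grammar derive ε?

{ } (none)

No nonterminal has an empty production or an RHS whose symbols are all nullable.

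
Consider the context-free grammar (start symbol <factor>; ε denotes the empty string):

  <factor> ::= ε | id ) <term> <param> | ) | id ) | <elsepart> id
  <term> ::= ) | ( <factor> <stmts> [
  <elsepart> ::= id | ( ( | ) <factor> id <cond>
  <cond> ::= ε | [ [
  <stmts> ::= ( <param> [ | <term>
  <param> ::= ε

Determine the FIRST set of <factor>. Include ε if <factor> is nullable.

{ (, ), id, ε }

<factor> ::= ε contributes ε.
<factor> ::= id ) <term> <param> contributes {id}.
<factor> ::= ) contributes {)}.
<factor> ::= id ) contributes {id}.
From <factor> ::= <elsepart> id: add FIRST(<elsepart>) = { (, ), id }.
Union: FIRST(<factor>) = { (, ), id, ε }.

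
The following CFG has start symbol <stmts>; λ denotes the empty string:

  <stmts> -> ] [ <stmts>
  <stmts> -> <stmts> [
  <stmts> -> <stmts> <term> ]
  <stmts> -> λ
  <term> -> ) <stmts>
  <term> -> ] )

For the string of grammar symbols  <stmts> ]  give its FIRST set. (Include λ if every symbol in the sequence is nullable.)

{ ), [, ] }

Add FIRST(<stmts>)\{λ} = { ), [, ] }; <stmts> is nullable, continue.
] is a terminal; add {]} and stop.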